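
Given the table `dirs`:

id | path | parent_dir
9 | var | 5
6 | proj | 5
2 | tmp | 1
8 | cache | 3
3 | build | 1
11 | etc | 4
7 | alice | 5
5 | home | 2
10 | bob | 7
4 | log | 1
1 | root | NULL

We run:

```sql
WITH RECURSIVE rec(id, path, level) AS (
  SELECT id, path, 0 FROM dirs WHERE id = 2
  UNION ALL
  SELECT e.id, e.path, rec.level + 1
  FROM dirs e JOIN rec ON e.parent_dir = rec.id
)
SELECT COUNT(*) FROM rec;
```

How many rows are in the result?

Base: id=2 (tmp) at level 0.
Iteration 1: rows with parent_dir in {2} -> home (id 5, level 1).
Iteration 2: rows with parent_dir in {5} -> proj (id 6, level 2), alice (id 7, level 2), var (id 9, level 2).
Iteration 3: rows with parent_dir in {6,7,9} -> bob (id 10, level 3).
Iteration 4: no rows with parent_dir in {10}; recursion stops.
Total rows emitted: 6.

6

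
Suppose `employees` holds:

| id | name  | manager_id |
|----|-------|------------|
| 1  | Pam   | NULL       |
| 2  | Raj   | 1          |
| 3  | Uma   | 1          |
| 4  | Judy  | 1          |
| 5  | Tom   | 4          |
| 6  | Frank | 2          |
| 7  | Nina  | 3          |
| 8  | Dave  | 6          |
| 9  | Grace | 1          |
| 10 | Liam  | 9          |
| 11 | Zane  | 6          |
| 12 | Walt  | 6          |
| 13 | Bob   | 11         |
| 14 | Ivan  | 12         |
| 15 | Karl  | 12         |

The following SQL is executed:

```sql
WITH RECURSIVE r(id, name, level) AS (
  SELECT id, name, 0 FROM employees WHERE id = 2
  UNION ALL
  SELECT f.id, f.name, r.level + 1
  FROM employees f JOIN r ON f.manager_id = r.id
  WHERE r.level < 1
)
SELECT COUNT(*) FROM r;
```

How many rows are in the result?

2

Base: id=2 (Raj) at level 0.
Iteration 1: rows with manager_id in {2} -> Frank (id 6, level 1).
Iteration 2: level < 1 fails for all current rows; recursion stops.
Total rows emitted: 2.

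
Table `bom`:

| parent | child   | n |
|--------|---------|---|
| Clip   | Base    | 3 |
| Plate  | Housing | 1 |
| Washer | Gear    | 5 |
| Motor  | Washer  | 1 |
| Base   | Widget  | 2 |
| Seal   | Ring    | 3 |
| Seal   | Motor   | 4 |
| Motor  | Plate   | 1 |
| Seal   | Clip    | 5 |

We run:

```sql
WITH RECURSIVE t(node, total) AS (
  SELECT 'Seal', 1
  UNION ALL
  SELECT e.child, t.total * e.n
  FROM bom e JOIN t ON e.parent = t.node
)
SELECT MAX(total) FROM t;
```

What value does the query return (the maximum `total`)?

Base: (Seal, total=1).
Iteration 1: components of {Seal} -> Clip = 1*5 = 5, Motor = 1*4 = 4, Ring = 1*3 = 3.
Iteration 2: components of {Clip,Motor,Ring} -> Base = 5*3 = 15, Plate = 4*1 = 4, Washer = 4*1 = 4.
Iteration 3: components of {Base,Plate,Washer} -> Gear = 4*5 = 20, Housing = 4*1 = 4, Widget = 15*2 = 30.
Iteration 4: no further components; recursion stops.
total values: 1, 5, 4, 3, 15, 4, 4, 30, 4, 20; the maximum is 30.

30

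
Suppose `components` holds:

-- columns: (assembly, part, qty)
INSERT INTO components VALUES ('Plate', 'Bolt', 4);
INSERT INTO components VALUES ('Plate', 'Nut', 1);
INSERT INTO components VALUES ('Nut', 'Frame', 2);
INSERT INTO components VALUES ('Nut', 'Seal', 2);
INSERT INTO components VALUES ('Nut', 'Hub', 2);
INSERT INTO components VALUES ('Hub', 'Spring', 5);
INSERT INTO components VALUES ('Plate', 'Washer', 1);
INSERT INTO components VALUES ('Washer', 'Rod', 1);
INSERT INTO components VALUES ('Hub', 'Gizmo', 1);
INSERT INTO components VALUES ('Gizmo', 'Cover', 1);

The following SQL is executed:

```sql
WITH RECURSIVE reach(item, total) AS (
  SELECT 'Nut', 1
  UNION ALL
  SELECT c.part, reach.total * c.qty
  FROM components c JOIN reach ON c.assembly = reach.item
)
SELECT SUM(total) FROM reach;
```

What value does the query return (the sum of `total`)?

21

Base: (Nut, total=1).
Iteration 1: components of {Nut} -> Frame = 1*2 = 2, Hub = 1*2 = 2, Seal = 1*2 = 2.
Iteration 2: components of {Frame,Hub,Seal} -> Gizmo = 2*1 = 2, Spring = 2*5 = 10.
Iteration 3: components of {Gizmo,Spring} -> Cover = 2*1 = 2.
Iteration 4: no further components; recursion stops.
SUM(total) = 1 + 2 + 2 + 2 + 10 + 2 + 2 = 21.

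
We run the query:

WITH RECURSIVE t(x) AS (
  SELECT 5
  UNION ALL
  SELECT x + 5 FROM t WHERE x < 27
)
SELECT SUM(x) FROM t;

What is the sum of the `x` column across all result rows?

105

Base: x=5.
Iteration 1: 5 < 27 holds -> x = 5 + 5 = 10.
Iteration 2: 10 < 27 holds -> x = 10 + 5 = 15.
Iteration 3: 15 < 27 holds -> x = 15 + 5 = 20.
Iteration 4: 20 < 27 holds -> x = 20 + 5 = 25.
Iteration 5: 25 < 27 holds -> x = 25 + 5 = 30.
Iteration 6: 30 < 27 fails; recursion stops.
SUM(x) = 5 + 10 + 15 + 20 + 25 + 30 = 105.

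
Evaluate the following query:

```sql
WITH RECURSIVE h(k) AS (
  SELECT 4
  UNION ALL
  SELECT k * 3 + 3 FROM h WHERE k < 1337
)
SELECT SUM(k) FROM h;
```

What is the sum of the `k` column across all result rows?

6001

Base: k=4.
Iteration 1: 4 < 1337 holds -> k = 4 * 3 + 3 = 15.
Iteration 2: 15 < 1337 holds -> k = 15 * 3 + 3 = 48.
Iteration 3: 48 < 1337 holds -> k = 48 * 3 + 3 = 147.
Iteration 4: 147 < 1337 holds -> k = 147 * 3 + 3 = 444.
Iteration 5: 444 < 1337 holds -> k = 444 * 3 + 3 = 1335.
Iteration 6: 1335 < 1337 holds -> k = 1335 * 3 + 3 = 4008.
Iteration 7: 4008 < 1337 fails; recursion stops.
SUM(k) = 4 + 15 + 48 + 147 + 444 + 1335 + 4008 = 6001.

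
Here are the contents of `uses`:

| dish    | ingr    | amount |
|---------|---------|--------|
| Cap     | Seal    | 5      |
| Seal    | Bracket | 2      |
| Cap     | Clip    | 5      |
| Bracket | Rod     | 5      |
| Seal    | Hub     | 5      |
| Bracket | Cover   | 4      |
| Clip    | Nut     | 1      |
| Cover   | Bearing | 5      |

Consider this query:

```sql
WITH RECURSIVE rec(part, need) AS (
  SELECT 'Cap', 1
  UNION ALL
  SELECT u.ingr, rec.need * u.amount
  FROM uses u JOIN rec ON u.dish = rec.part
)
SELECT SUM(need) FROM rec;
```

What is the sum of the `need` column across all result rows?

341

Base: (Cap, need=1).
Iteration 1: components of {Cap} -> Clip = 1*5 = 5, Seal = 1*5 = 5.
Iteration 2: components of {Clip,Seal} -> Bracket = 5*2 = 10, Hub = 5*5 = 25, Nut = 5*1 = 5.
Iteration 3: components of {Bracket,Hub,Nut} -> Cover = 10*4 = 40, Rod = 10*5 = 50.
Iteration 4: components of {Cover,Rod} -> Bearing = 40*5 = 200.
Iteration 5: no further components; recursion stops.
SUM(need) = 1 + 5 + 5 + 10 + 25 + 5 + 50 + 40 + 200 = 341.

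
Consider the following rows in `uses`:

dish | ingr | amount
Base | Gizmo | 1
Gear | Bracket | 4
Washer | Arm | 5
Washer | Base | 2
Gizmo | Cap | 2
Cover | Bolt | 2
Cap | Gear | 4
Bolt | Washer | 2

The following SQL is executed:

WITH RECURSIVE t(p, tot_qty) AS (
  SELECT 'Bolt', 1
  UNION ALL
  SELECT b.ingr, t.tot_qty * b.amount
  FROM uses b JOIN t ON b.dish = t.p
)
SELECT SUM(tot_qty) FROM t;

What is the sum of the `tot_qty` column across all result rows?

189

Base: (Bolt, tot_qty=1).
Iteration 1: components of {Bolt} -> Washer = 1*2 = 2.
Iteration 2: components of {Washer} -> Arm = 2*5 = 10, Base = 2*2 = 4.
Iteration 3: components of {Arm,Base} -> Gizmo = 4*1 = 4.
Iteration 4: components of {Gizmo} -> Cap = 4*2 = 8.
Iteration 5: components of {Cap} -> Gear = 8*4 = 32.
Iteration 6: components of {Gear} -> Bracket = 32*4 = 128.
Iteration 7: no further components; recursion stops.
SUM(tot_qty) = 1 + 2 + 4 + 10 + 4 + 8 + 32 + 128 = 189.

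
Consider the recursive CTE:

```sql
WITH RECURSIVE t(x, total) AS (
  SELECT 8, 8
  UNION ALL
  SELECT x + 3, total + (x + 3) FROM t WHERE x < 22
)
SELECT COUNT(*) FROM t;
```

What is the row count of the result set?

6

Base: x=8, total=8.
Iteration 1: 8 < 22 holds -> x = 8 + 3 = 11, total = 8 + 11 = 19.
Iteration 2: 11 < 22 holds -> x = 11 + 3 = 14, total = 19 + 14 = 33.
Iteration 3: 14 < 22 holds -> x = 14 + 3 = 17, total = 33 + 17 = 50.
Iteration 4: 17 < 22 holds -> x = 17 + 3 = 20, total = 50 + 20 = 70.
Iteration 5: 20 < 22 holds -> x = 20 + 3 = 23, total = 70 + 23 = 93.
Iteration 6: 23 < 22 fails; recursion stops.
Total rows emitted: 6.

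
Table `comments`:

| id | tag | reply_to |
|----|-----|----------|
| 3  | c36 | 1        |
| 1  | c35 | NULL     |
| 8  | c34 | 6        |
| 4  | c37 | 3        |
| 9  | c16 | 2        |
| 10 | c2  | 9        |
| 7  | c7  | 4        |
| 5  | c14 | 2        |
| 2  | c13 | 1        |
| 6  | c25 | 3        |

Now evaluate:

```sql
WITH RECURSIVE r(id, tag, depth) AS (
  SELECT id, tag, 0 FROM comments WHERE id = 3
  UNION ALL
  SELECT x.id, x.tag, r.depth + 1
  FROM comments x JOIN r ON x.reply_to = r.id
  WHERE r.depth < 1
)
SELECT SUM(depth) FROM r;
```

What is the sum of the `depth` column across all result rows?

2

Base: id=3 (c36) at depth 0.
Iteration 1: rows with reply_to in {3} -> c37 (id 4, depth 1), c25 (id 6, depth 1).
Iteration 2: depth < 1 fails for all current rows; recursion stops.
SUM(depth) = 0 + 1 + 1 = 2.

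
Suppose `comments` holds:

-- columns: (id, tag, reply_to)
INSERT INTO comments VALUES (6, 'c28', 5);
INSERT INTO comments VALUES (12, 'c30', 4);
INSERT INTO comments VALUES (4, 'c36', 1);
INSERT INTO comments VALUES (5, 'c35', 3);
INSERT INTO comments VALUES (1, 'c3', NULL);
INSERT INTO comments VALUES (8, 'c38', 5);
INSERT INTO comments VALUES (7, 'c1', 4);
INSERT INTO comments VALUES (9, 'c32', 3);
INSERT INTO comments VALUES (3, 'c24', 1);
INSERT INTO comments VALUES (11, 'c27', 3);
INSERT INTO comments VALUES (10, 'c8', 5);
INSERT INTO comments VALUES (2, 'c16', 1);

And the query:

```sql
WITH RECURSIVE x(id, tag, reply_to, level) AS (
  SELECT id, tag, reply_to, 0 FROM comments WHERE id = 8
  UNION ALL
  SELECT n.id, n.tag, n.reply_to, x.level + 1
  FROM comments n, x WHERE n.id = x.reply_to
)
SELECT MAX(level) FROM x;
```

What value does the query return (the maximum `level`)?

3

Base: id=8 (c38), reply_to=5, level 0.
Iteration 1: join on id=5 -> c35 (id 5, reply_to=3, level 1).
Iteration 2: join on id=3 -> c24 (id 3, reply_to=1, level 2).
Iteration 3: join on id=1 -> c3 (id 1, reply_to=NULL, level 3).
Iteration 4: reply_to is NULL; no match; recursion stops.
level values: 0, 1, 2, 3; the maximum is 3.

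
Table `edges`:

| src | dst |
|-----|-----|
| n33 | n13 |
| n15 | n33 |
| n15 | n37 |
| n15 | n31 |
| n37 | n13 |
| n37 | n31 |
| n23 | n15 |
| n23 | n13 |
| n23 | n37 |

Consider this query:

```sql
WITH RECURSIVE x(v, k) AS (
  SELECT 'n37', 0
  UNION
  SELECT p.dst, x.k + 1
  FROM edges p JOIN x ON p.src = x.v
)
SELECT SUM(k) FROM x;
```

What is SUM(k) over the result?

Base: (n37, k=0).
Iteration 1: edges from {n37} -> (n13, k=1), (n31, k=1).
Iteration 2: no outgoing edges from {n13,n31}; recursion stops.
SUM(k) = 0 + 1 + 1 = 2.

2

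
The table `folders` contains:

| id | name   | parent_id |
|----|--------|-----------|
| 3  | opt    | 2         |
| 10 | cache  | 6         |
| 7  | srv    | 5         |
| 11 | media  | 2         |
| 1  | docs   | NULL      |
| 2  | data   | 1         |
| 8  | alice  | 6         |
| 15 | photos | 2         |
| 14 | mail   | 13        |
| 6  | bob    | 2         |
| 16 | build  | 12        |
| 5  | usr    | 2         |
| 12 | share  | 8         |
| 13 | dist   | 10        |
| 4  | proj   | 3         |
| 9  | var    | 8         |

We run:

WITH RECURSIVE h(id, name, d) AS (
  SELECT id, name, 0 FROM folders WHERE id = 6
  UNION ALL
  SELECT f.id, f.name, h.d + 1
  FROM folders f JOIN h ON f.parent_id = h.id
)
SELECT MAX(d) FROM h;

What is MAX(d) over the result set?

3

Base: id=6 (bob) at d 0.
Iteration 1: rows with parent_id in {6} -> alice (id 8, d 1), cache (id 10, d 1).
Iteration 2: rows with parent_id in {8,10} -> var (id 9, d 2), share (id 12, d 2), dist (id 13, d 2).
Iteration 3: rows with parent_id in {9,12,13} -> mail (id 14, d 3), build (id 16, d 3).
Iteration 4: no rows with parent_id in {14,16}; recursion stops.
d values: 0, 1, 1, 2, 2, 2, 3, 3; the maximum is 3.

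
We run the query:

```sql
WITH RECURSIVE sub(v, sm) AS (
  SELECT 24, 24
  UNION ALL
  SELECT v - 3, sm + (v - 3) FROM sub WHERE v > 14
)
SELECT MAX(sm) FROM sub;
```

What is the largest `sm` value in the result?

Base: v=24, sm=24.
Iteration 1: 24 > 14 holds -> v = 24 - 3 = 21, sm = 24 + 21 = 45.
Iteration 2: 21 > 14 holds -> v = 21 - 3 = 18, sm = 45 + 18 = 63.
Iteration 3: 18 > 14 holds -> v = 18 - 3 = 15, sm = 63 + 15 = 78.
Iteration 4: 15 > 14 holds -> v = 15 - 3 = 12, sm = 78 + 12 = 90.
Iteration 5: 12 > 14 fails; recursion stops.
sm values: 24, 45, 63, 78, 90; the maximum is 90.

90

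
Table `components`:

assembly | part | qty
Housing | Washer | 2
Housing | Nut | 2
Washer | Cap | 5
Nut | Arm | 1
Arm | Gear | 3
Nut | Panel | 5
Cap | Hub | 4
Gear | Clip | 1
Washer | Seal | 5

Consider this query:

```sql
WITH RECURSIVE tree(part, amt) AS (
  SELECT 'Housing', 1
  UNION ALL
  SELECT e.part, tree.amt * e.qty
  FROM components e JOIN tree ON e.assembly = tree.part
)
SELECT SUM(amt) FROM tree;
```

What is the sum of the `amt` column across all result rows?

Base: (Housing, amt=1).
Iteration 1: components of {Housing} -> Nut = 1*2 = 2, Washer = 1*2 = 2.
Iteration 2: components of {Nut,Washer} -> Arm = 2*1 = 2, Cap = 2*5 = 10, Panel = 2*5 = 10, Seal = 2*5 = 10.
Iteration 3: components of {Arm,Cap,Panel,Seal} -> Gear = 2*3 = 6, Hub = 10*4 = 40.
Iteration 4: components of {Gear,Hub} -> Clip = 6*1 = 6.
Iteration 5: no further components; recursion stops.
SUM(amt) = 1 + 2 + 2 + 10 + 10 + 2 + 10 + 40 + 6 + 6 = 89.

89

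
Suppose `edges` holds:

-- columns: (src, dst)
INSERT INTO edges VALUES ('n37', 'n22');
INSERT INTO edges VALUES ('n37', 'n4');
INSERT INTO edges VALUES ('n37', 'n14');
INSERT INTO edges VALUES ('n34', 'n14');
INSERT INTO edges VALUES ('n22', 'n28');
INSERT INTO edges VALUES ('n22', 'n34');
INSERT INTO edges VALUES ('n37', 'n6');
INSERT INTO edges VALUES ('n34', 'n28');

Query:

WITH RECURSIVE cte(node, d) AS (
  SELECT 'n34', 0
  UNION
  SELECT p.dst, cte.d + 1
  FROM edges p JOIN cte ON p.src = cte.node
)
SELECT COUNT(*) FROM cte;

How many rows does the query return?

3

Base: (n34, d=0).
Iteration 1: edges from {n34} -> (n14, d=1), (n28, d=1).
Iteration 2: no outgoing edges from {n14,n28}; recursion stops.
Total rows emitted: 3.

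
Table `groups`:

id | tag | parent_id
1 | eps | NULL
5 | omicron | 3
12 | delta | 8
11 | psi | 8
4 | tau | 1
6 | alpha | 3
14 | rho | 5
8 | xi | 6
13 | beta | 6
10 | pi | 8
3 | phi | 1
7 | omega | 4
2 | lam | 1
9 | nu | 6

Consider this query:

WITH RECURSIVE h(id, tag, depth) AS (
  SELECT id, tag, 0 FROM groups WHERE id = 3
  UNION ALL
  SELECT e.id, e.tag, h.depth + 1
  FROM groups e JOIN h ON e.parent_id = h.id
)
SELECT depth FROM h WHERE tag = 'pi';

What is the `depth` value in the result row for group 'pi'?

3

Base: id=3 (phi) at depth 0.
Iteration 1: rows with parent_id in {3} -> omicron (id 5, depth 1), alpha (id 6, depth 1).
Iteration 2: rows with parent_id in {5,6} -> xi (id 8, depth 2), nu (id 9, depth 2), beta (id 13, depth 2), rho (id 14, depth 2).
Iteration 3: rows with parent_id in {8,9,13,14} -> pi (id 10, depth 3), psi (id 11, depth 3), delta (id 12, depth 3).
Iteration 4: no rows with parent_id in {10,11,12}; recursion stops.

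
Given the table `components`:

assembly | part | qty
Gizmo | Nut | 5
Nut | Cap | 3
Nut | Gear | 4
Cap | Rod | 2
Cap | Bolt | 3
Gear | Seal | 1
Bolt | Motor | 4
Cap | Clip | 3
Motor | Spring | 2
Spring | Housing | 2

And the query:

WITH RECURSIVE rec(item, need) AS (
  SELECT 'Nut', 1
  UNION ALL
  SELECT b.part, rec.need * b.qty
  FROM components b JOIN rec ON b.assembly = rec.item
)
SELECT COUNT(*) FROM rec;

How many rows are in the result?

Base: (Nut, need=1).
Iteration 1: components of {Nut} -> Cap = 1*3 = 3, Gear = 1*4 = 4.
Iteration 2: components of {Cap,Gear} -> Bolt = 3*3 = 9, Clip = 3*3 = 9, Rod = 3*2 = 6, Seal = 4*1 = 4.
Iteration 3: components of {Bolt,Clip,Rod,Seal} -> Motor = 9*4 = 36.
Iteration 4: components of {Motor} -> Spring = 36*2 = 72.
Iteration 5: components of {Spring} -> Housing = 72*2 = 144.
Iteration 6: no further components; recursion stops.
Total rows emitted: 10.

10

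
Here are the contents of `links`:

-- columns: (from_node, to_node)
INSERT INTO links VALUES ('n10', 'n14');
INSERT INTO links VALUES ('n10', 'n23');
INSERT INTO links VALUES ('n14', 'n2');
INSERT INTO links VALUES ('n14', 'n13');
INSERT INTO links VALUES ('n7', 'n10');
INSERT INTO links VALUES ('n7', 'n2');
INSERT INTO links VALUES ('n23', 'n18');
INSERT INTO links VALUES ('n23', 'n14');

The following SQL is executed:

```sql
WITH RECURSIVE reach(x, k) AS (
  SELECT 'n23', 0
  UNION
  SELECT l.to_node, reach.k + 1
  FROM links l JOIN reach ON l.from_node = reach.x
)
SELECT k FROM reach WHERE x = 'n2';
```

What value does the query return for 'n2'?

2

Base: (n23, k=0).
Iteration 1: edges from {n23} -> (n14, k=1), (n18, k=1).
Iteration 2: edges from {n14,n18} -> (n13, k=2), (n2, k=2).
Iteration 3: no outgoing edges from {n13,n2}; recursion stops.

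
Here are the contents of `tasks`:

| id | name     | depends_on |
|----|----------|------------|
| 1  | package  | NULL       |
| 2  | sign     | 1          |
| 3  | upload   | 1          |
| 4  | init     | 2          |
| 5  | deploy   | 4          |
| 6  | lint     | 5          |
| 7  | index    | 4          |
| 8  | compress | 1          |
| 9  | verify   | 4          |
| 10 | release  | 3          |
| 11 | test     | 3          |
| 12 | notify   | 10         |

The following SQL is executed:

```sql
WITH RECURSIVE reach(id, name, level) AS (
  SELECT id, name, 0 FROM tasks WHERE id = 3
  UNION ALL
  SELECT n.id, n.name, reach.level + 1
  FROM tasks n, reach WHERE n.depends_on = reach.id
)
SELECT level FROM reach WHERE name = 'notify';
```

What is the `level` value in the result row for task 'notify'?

2

Base: id=3 (upload) at level 0.
Iteration 1: rows with depends_on in {3} -> release (id 10, level 1), test (id 11, level 1).
Iteration 2: rows with depends_on in {10,11} -> notify (id 12, level 2).
Iteration 3: no rows with depends_on in {12}; recursion stops.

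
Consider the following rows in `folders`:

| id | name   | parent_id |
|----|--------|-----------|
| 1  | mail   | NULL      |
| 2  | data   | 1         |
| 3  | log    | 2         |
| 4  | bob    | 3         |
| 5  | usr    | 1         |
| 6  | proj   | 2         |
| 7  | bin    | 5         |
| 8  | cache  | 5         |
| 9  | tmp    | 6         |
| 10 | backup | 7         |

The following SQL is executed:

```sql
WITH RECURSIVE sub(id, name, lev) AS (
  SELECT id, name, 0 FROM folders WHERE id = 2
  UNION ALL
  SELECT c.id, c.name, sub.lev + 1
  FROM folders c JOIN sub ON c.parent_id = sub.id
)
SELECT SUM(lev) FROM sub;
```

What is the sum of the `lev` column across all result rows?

6

Base: id=2 (data) at lev 0.
Iteration 1: rows with parent_id in {2} -> log (id 3, lev 1), proj (id 6, lev 1).
Iteration 2: rows with parent_id in {3,6} -> bob (id 4, lev 2), tmp (id 9, lev 2).
Iteration 3: no rows with parent_id in {4,9}; recursion stops.
SUM(lev) = 0 + 1 + 1 + 2 + 2 = 6.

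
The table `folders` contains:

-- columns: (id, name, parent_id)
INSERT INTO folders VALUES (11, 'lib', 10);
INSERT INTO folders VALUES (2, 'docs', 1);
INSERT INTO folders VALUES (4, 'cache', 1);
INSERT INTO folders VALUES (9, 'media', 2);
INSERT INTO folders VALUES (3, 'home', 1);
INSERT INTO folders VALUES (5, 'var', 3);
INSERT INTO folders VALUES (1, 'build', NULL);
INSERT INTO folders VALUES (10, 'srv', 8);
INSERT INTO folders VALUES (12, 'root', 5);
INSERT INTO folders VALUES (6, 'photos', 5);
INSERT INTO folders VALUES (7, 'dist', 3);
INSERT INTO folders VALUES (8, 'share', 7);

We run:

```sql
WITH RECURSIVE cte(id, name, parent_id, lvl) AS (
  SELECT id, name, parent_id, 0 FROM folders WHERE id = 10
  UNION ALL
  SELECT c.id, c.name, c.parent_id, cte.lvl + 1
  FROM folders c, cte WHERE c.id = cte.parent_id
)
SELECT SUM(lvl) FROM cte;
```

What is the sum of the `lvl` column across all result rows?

10

Base: id=10 (srv), parent_id=8, lvl 0.
Iteration 1: join on id=8 -> share (id 8, parent_id=7, lvl 1).
Iteration 2: join on id=7 -> dist (id 7, parent_id=3, lvl 2).
Iteration 3: join on id=3 -> home (id 3, parent_id=1, lvl 3).
Iteration 4: join on id=1 -> build (id 1, parent_id=NULL, lvl 4).
Iteration 5: parent_id is NULL; no match; recursion stops.
SUM(lvl) = 0 + 1 + 2 + 3 + 4 = 10.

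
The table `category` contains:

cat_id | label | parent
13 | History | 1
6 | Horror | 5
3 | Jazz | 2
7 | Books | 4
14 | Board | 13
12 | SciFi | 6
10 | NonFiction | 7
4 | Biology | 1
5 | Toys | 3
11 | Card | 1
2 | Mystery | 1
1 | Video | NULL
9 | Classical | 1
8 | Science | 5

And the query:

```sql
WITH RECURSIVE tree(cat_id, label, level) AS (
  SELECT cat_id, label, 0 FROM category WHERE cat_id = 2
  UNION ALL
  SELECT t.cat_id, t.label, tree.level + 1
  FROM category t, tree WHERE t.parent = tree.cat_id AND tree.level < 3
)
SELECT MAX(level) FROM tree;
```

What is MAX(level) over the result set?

Base: cat_id=2 (Mystery) at level 0.
Iteration 1: rows with parent in {2} -> Jazz (id 3, level 1).
Iteration 2: rows with parent in {3} -> Toys (id 5, level 2).
Iteration 3: rows with parent in {5} -> Horror (id 6, level 3), Science (id 8, level 3).
Iteration 4: level < 3 fails for all current rows; recursion stops.
level values: 0, 1, 2, 3, 3; the maximum is 3.

3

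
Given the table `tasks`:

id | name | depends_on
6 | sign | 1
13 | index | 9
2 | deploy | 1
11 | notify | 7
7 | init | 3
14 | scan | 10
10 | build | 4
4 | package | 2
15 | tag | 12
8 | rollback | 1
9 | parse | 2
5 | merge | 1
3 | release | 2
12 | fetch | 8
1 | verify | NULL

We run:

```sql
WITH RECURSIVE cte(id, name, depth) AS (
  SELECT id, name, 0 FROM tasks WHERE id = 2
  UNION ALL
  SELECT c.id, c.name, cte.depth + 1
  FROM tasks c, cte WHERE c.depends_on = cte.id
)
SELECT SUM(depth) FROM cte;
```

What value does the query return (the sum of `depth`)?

15

Base: id=2 (deploy) at depth 0.
Iteration 1: rows with depends_on in {2} -> release (id 3, depth 1), package (id 4, depth 1), parse (id 9, depth 1).
Iteration 2: rows with depends_on in {3,4,9} -> init (id 7, depth 2), build (id 10, depth 2), index (id 13, depth 2).
Iteration 3: rows with depends_on in {7,10,13} -> notify (id 11, depth 3), scan (id 14, depth 3).
Iteration 4: no rows with depends_on in {11,14}; recursion stops.
SUM(depth) = 0 + 1 + 1 + 1 + 2 + 2 + 2 + 3 + 3 = 15.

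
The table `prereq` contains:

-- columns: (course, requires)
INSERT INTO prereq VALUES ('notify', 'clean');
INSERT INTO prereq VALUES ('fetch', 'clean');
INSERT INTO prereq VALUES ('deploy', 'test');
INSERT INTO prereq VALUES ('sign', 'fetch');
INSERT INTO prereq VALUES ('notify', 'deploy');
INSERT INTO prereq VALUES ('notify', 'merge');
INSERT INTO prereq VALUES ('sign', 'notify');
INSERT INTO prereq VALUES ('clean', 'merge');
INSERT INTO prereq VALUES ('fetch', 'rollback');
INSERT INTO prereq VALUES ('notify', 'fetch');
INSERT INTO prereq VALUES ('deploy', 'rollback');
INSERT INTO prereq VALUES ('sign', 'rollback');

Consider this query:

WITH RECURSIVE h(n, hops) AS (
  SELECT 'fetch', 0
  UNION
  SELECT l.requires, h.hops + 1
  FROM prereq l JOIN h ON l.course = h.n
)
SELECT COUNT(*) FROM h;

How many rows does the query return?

4

Base: (fetch, hops=0).
Iteration 1: edges from {fetch} -> (clean, hops=1), (rollback, hops=1).
Iteration 2: edges from {clean,rollback} -> (merge, hops=2).
Iteration 3: no outgoing edges from {merge}; recursion stops.
Total rows emitted: 4.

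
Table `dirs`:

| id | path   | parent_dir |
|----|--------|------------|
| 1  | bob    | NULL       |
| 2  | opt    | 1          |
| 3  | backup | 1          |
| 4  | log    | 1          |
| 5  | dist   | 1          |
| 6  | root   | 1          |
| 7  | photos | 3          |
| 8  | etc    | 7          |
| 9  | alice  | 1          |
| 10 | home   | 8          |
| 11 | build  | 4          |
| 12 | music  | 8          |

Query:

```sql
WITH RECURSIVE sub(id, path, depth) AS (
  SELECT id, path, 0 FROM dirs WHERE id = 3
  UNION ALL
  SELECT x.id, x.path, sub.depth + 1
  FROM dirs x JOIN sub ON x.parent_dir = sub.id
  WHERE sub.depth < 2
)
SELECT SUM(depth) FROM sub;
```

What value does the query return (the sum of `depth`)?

Base: id=3 (backup) at depth 0.
Iteration 1: rows with parent_dir in {3} -> photos (id 7, depth 1).
Iteration 2: rows with parent_dir in {7} -> etc (id 8, depth 2).
Iteration 3: depth < 2 fails for all current rows; recursion stops.
SUM(depth) = 0 + 1 + 2 = 3.

3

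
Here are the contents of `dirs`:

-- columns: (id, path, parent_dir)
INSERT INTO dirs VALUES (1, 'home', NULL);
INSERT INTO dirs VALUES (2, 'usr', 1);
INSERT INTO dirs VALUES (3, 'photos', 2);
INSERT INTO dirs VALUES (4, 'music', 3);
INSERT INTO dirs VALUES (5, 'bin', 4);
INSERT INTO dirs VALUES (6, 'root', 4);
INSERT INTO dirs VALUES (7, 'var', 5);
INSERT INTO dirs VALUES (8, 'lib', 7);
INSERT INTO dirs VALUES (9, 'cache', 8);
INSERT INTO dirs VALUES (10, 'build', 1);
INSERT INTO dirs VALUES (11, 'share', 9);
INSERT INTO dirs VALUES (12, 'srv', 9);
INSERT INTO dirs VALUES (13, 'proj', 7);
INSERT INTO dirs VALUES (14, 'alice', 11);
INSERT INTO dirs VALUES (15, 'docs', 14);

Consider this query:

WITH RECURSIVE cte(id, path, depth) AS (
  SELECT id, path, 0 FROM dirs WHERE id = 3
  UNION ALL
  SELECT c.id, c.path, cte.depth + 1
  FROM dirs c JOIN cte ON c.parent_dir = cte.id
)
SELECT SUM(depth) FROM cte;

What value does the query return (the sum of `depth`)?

48

Base: id=3 (photos) at depth 0.
Iteration 1: rows with parent_dir in {3} -> music (id 4, depth 1).
Iteration 2: rows with parent_dir in {4} -> bin (id 5, depth 2), root (id 6, depth 2).
Iteration 3: rows with parent_dir in {5,6} -> var (id 7, depth 3).
Iteration 4: rows with parent_dir in {7} -> lib (id 8, depth 4), proj (id 13, depth 4).
Iteration 5: rows with parent_dir in {8,13} -> cache (id 9, depth 5).
Iteration 6: rows with parent_dir in {9} -> share (id 11, depth 6), srv (id 12, depth 6).
Iteration 7: rows with parent_dir in {11,12} -> alice (id 14, depth 7).
Iteration 8: rows with parent_dir in {14} -> docs (id 15, depth 8).
Iteration 9: no rows with parent_dir in {15}; recursion stops.
SUM(depth) = 0 + 1 + 2 + 2 + 3 + 4 + 4 + 5 + 6 + 6 + 7 + 8 = 48.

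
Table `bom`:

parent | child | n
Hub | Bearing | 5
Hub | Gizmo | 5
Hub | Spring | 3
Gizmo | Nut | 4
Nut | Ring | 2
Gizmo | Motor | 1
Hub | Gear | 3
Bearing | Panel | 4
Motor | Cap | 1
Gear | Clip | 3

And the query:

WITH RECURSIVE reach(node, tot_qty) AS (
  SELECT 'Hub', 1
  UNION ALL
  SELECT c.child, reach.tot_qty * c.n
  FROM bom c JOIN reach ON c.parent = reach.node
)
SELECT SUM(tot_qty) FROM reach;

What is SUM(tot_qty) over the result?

116

Base: (Hub, tot_qty=1).
Iteration 1: components of {Hub} -> Bearing = 1*5 = 5, Gear = 1*3 = 3, Gizmo = 1*5 = 5, Spring = 1*3 = 3.
Iteration 2: components of {Bearing,Gear,Gizmo,Spring} -> Clip = 3*3 = 9, Motor = 5*1 = 5, Nut = 5*4 = 20, Panel = 5*4 = 20.
Iteration 3: components of {Clip,Motor,Nut,Panel} -> Cap = 5*1 = 5, Ring = 20*2 = 40.
Iteration 4: no further components; recursion stops.
SUM(tot_qty) = 1 + 5 + 5 + 3 + 3 + 20 + 20 + 5 + 9 + 40 + 5 = 116.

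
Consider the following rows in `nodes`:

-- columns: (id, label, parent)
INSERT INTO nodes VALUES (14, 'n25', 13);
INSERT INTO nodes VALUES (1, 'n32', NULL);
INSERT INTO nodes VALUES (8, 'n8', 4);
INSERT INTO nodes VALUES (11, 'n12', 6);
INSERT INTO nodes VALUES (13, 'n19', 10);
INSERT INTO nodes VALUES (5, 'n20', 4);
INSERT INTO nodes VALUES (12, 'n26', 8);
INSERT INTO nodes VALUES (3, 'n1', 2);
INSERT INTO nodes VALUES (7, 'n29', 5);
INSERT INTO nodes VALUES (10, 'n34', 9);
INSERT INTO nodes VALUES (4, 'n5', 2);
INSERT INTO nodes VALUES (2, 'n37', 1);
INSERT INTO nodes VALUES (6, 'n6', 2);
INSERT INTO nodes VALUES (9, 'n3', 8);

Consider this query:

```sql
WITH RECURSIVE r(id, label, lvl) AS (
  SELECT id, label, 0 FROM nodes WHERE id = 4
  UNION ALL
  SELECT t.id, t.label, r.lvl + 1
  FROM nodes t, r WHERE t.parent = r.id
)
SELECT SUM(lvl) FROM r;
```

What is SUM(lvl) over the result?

20

Base: id=4 (n5) at lvl 0.
Iteration 1: rows with parent in {4} -> n20 (id 5, lvl 1), n8 (id 8, lvl 1).
Iteration 2: rows with parent in {5,8} -> n29 (id 7, lvl 2), n3 (id 9, lvl 2), n26 (id 12, lvl 2).
Iteration 3: rows with parent in {7,9,12} -> n34 (id 10, lvl 3).
Iteration 4: rows with parent in {10} -> n19 (id 13, lvl 4).
Iteration 5: rows with parent in {13} -> n25 (id 14, lvl 5).
Iteration 6: no rows with parent in {14}; recursion stops.
SUM(lvl) = 0 + 1 + 1 + 2 + 2 + 2 + 3 + 4 + 5 = 20.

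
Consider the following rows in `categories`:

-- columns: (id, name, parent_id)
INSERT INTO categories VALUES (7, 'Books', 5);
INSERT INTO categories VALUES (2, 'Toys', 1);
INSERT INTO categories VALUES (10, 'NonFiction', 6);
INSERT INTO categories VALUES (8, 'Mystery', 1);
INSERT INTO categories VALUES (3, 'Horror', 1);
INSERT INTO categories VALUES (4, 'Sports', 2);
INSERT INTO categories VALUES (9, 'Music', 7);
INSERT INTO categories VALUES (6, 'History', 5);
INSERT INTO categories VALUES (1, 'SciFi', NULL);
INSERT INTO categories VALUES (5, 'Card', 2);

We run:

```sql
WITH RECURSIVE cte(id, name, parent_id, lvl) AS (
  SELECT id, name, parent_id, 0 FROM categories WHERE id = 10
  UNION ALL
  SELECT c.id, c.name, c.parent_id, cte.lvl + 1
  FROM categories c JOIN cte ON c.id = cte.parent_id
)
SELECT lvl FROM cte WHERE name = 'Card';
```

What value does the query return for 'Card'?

2

Base: id=10 (NonFiction), parent_id=6, lvl 0.
Iteration 1: join on id=6 -> History (id 6, parent_id=5, lvl 1).
Iteration 2: join on id=5 -> Card (id 5, parent_id=2, lvl 2).
Iteration 3: join on id=2 -> Toys (id 2, parent_id=1, lvl 3).
Iteration 4: join on id=1 -> SciFi (id 1, parent_id=NULL, lvl 4).
Iteration 5: parent_id is NULL; no match; recursion stops.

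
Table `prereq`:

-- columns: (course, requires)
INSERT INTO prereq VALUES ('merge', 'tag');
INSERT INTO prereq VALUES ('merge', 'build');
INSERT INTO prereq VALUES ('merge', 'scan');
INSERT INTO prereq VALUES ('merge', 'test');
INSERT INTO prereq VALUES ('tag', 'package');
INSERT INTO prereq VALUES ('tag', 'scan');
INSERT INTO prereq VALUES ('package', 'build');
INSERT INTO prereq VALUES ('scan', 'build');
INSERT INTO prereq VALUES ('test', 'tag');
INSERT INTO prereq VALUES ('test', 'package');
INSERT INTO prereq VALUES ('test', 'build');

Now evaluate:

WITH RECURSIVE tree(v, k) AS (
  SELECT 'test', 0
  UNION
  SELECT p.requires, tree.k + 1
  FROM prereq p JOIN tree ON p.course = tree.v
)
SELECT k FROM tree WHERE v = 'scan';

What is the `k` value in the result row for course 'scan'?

2

Base: (test, k=0).
Iteration 1: edges from {test} -> (build, k=1), (package, k=1), (tag, k=1).
Iteration 2: edges from {build,package,tag} -> (build, k=2), (package, k=2), (scan, k=2).
Iteration 3: edges from {build,package,scan} -> (build, k=3). [UNION drops 1 duplicate row(s)]
Iteration 4: no outgoing edges from {build}; recursion stops.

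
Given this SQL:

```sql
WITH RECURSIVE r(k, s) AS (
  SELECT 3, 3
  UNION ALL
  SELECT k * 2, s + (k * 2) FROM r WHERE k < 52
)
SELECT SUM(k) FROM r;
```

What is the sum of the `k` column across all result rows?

Base: k=3, s=3.
Iteration 1: 3 < 52 holds -> k = 3 * 2 = 6, s = 3 + 6 = 9.
Iteration 2: 6 < 52 holds -> k = 6 * 2 = 12, s = 9 + 12 = 21.
Iteration 3: 12 < 52 holds -> k = 12 * 2 = 24, s = 21 + 24 = 45.
Iteration 4: 24 < 52 holds -> k = 24 * 2 = 48, s = 45 + 48 = 93.
Iteration 5: 48 < 52 holds -> k = 48 * 2 = 96, s = 93 + 96 = 189.
Iteration 6: 96 < 52 fails; recursion stops.
SUM(k) = 3 + 6 + 12 + 24 + 48 + 96 = 189.

189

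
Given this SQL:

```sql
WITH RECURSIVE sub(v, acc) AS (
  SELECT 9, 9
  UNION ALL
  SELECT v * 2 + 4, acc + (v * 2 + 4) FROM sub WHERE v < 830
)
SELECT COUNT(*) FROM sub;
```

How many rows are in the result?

8

Base: v=9, acc=9.
Iteration 1: 9 < 830 holds -> v = 9 * 2 + 4 = 22, acc = 9 + 22 = 31.
Iteration 2: 22 < 830 holds -> v = 22 * 2 + 4 = 48, acc = 31 + 48 = 79.
Iteration 3: 48 < 830 holds -> v = 48 * 2 + 4 = 100, acc = 79 + 100 = 179.
Iteration 4: 100 < 830 holds -> v = 100 * 2 + 4 = 204, acc = 179 + 204 = 383.
Iteration 5: 204 < 830 holds -> v = 204 * 2 + 4 = 412, acc = 383 + 412 = 795.
Iteration 6: 412 < 830 holds -> v = 412 * 2 + 4 = 828, acc = 795 + 828 = 1623.
Iteration 7: 828 < 830 holds -> v = 828 * 2 + 4 = 1660, acc = 1623 + 1660 = 3283.
Iteration 8: 1660 < 830 fails; recursion stops.
Total rows emitted: 8.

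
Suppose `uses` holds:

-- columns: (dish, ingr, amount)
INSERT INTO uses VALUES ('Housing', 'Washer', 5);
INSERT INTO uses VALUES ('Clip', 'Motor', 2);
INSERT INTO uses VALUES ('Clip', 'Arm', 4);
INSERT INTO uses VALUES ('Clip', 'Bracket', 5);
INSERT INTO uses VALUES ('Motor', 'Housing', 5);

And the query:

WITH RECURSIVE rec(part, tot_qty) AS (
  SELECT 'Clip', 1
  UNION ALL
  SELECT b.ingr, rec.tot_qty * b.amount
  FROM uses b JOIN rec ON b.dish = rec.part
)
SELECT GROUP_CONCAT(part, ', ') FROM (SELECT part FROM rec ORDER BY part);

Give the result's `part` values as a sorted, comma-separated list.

Arm, Bracket, Clip, Housing, Motor, Washer

Base: (Clip, tot_qty=1).
Iteration 1: components of {Clip} -> Arm = 1*4 = 4, Bracket = 1*5 = 5, Motor = 1*2 = 2.
Iteration 2: components of {Arm,Bracket,Motor} -> Housing = 2*5 = 10.
Iteration 3: components of {Housing} -> Washer = 10*5 = 50.
Iteration 4: no further components; recursion stops.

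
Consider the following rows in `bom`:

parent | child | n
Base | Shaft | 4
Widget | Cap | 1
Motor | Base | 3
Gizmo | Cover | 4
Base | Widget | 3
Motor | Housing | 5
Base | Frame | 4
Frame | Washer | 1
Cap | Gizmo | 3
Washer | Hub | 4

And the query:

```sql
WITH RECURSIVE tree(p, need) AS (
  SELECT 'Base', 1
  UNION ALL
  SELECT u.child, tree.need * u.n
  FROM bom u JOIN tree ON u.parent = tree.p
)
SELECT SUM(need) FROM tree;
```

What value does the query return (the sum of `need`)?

Base: (Base, need=1).
Iteration 1: components of {Base} -> Frame = 1*4 = 4, Shaft = 1*4 = 4, Widget = 1*3 = 3.
Iteration 2: components of {Frame,Shaft,Widget} -> Cap = 3*1 = 3, Washer = 4*1 = 4.
Iteration 3: components of {Cap,Washer} -> Gizmo = 3*3 = 9, Hub = 4*4 = 16.
Iteration 4: components of {Gizmo,Hub} -> Cover = 9*4 = 36.
Iteration 5: no further components; recursion stops.
SUM(need) = 1 + 3 + 4 + 4 + 3 + 4 + 9 + 16 + 36 = 80.

80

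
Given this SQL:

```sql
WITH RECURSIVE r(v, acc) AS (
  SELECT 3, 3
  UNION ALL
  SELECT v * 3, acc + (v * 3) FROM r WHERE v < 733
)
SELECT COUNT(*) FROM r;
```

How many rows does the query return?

Base: v=3, acc=3.
Iteration 1: 3 < 733 holds -> v = 3 * 3 = 9, acc = 3 + 9 = 12.
Iteration 2: 9 < 733 holds -> v = 9 * 3 = 27, acc = 12 + 27 = 39.
Iteration 3: 27 < 733 holds -> v = 27 * 3 = 81, acc = 39 + 81 = 120.
Iteration 4: 81 < 733 holds -> v = 81 * 3 = 243, acc = 120 + 243 = 363.
Iteration 5: 243 < 733 holds -> v = 243 * 3 = 729, acc = 363 + 729 = 1092.
Iteration 6: 729 < 733 holds -> v = 729 * 3 = 2187, acc = 1092 + 2187 = 3279.
Iteration 7: 2187 < 733 fails; recursion stops.
Total rows emitted: 7.

7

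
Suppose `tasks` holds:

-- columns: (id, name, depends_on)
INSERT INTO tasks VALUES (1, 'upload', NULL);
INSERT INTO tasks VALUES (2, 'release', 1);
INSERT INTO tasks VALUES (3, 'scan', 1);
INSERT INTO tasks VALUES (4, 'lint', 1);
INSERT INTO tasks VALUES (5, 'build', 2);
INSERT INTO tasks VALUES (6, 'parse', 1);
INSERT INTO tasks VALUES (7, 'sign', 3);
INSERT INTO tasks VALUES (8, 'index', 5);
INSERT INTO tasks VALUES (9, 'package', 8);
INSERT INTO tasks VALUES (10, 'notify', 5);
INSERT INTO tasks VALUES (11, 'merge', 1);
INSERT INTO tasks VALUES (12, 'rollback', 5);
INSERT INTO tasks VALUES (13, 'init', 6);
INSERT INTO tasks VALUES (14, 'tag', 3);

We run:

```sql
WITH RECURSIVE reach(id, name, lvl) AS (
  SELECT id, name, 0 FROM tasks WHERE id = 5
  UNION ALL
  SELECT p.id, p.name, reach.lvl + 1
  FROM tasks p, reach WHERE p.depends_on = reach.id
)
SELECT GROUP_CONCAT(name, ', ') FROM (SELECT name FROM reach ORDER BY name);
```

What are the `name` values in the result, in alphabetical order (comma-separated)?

build, index, notify, package, rollback

Base: id=5 (build) at lvl 0.
Iteration 1: rows with depends_on in {5} -> index (id 8, lvl 1), notify (id 10, lvl 1), rollback (id 12, lvl 1).
Iteration 2: rows with depends_on in {8,10,12} -> package (id 9, lvl 2).
Iteration 3: no rows with depends_on in {9}; recursion stops.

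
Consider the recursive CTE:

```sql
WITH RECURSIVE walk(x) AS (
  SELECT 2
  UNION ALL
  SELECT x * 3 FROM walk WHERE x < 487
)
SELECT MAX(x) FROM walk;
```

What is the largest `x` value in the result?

1458

Base: x=2.
Iteration 1: 2 < 487 holds -> x = 2 * 3 = 6.
Iteration 2: 6 < 487 holds -> x = 6 * 3 = 18.
Iteration 3: 18 < 487 holds -> x = 18 * 3 = 54.
Iteration 4: 54 < 487 holds -> x = 54 * 3 = 162.
Iteration 5: 162 < 487 holds -> x = 162 * 3 = 486.
Iteration 6: 486 < 487 holds -> x = 486 * 3 = 1458.
Iteration 7: 1458 < 487 fails; recursion stops.
x values: 2, 6, 18, 54, 162, 486, 1458; the maximum is 1458.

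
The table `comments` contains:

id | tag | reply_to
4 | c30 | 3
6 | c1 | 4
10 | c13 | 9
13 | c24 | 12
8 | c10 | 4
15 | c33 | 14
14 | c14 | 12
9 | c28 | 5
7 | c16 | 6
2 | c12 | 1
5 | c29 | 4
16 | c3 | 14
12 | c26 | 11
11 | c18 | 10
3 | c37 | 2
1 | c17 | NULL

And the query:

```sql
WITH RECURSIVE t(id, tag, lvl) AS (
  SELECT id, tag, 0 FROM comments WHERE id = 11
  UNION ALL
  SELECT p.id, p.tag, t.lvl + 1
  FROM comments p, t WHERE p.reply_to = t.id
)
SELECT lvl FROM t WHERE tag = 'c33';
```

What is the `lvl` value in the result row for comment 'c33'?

Base: id=11 (c18) at lvl 0.
Iteration 1: rows with reply_to in {11} -> c26 (id 12, lvl 1).
Iteration 2: rows with reply_to in {12} -> c24 (id 13, lvl 2), c14 (id 14, lvl 2).
Iteration 3: rows with reply_to in {13,14} -> c33 (id 15, lvl 3), c3 (id 16, lvl 3).
Iteration 4: no rows with reply_to in {15,16}; recursion stops.

3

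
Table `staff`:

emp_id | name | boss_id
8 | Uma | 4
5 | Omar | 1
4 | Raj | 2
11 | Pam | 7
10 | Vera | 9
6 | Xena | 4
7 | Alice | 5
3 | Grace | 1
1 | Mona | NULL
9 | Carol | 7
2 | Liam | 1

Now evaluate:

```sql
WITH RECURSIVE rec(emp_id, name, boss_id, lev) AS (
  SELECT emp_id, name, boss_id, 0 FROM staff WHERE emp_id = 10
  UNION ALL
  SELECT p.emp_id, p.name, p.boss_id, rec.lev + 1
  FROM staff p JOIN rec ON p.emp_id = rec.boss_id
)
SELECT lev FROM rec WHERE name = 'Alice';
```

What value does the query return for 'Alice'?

Base: emp_id=10 (Vera), boss_id=9, lev 0.
Iteration 1: join on emp_id=9 -> Carol (id 9, boss_id=7, lev 1).
Iteration 2: join on emp_id=7 -> Alice (id 7, boss_id=5, lev 2).
Iteration 3: join on emp_id=5 -> Omar (id 5, boss_id=1, lev 3).
Iteration 4: join on emp_id=1 -> Mona (id 1, boss_id=NULL, lev 4).
Iteration 5: boss_id is NULL; no match; recursion stops.

2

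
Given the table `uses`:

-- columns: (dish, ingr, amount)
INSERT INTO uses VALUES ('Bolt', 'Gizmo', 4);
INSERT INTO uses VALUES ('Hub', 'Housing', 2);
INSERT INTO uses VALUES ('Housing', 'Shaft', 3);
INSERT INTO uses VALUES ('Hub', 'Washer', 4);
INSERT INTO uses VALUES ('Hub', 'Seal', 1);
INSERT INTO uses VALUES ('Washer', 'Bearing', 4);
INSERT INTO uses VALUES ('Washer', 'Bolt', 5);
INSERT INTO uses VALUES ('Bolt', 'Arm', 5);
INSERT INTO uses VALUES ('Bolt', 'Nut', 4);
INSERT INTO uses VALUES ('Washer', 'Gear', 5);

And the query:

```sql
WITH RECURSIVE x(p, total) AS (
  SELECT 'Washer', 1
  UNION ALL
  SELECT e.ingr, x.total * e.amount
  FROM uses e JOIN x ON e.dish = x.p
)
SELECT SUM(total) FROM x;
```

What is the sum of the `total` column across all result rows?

Base: (Washer, total=1).
Iteration 1: components of {Washer} -> Bearing = 1*4 = 4, Bolt = 1*5 = 5, Gear = 1*5 = 5.
Iteration 2: components of {Bearing,Bolt,Gear} -> Arm = 5*5 = 25, Gizmo = 5*4 = 20, Nut = 5*4 = 20.
Iteration 3: no further components; recursion stops.
SUM(total) = 1 + 5 + 5 + 4 + 20 + 20 + 25 = 80.

80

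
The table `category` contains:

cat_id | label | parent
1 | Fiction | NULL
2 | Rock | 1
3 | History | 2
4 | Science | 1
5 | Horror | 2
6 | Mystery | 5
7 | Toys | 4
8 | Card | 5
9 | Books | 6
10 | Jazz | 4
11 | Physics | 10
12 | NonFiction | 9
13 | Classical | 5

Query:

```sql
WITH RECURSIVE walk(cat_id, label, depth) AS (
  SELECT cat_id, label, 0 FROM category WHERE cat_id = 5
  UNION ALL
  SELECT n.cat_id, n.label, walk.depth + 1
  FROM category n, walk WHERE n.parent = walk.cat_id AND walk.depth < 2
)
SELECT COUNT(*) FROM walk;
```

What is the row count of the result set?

5

Base: cat_id=5 (Horror) at depth 0.
Iteration 1: rows with parent in {5} -> Mystery (id 6, depth 1), Card (id 8, depth 1), Classical (id 13, depth 1).
Iteration 2: rows with parent in {6,8,13} -> Books (id 9, depth 2).
Iteration 3: depth < 2 fails for all current rows; recursion stops.
Total rows emitted: 5.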